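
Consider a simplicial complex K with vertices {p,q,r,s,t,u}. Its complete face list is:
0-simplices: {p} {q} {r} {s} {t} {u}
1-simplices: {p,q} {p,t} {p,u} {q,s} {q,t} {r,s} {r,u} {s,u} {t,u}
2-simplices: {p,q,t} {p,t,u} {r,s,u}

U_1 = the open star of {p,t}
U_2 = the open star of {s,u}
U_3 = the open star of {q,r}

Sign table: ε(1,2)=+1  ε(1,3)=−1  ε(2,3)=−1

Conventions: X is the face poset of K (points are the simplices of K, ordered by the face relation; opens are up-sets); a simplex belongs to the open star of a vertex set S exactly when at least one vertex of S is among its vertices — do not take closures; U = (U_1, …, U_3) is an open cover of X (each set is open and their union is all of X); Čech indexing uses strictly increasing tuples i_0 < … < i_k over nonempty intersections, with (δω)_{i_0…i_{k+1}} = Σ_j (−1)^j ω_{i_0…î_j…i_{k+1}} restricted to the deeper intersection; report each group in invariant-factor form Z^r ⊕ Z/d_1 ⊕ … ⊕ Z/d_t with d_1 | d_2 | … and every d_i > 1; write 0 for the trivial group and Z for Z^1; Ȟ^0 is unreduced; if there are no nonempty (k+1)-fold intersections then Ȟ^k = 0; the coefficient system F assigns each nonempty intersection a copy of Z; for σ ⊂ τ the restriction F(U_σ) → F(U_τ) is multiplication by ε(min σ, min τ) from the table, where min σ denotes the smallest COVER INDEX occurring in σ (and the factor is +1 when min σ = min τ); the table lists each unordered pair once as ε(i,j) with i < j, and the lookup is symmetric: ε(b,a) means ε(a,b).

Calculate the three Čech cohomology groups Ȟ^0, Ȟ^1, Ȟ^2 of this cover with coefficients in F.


intersection data:
  U1={{p},{t},{p,q},{p,t},{p,u},{q,t},{t,u},{p,q,t},{p,t,u}} U2={{s},{u},{p,u},{q,s},{r,s},{r,u},{s,u},{t,u},{p,t,u},{r,s,u}} U3={{q},{r},{p,q},{q,s},{q,t},{r,s},{r,u},{p,q,t},{r,s,u}}
  U12={{p,u},{t,u},{p,t,u}} U13={{p,q},{q,t},{p,q,t}} U23={{q,s},{r,s},{r,u},{r,s,u}}
C dims 3,3; δ0: rk 2, SNF 1^2
Ȟ^0 = (3 − 2) − 0 = 1, so Ȟ^0 ≅ Z
Ȟ^1 = (3 − 0) − 2 = 1, so Ȟ^1 ≅ Z
Ȟ^2 = (0 − 0) − 0 = 0, so Ȟ^2 ≅ 0

Ȟ^0 ≅ Z; Ȟ^1 ≅ Z; Ȟ^2 ≅ 0


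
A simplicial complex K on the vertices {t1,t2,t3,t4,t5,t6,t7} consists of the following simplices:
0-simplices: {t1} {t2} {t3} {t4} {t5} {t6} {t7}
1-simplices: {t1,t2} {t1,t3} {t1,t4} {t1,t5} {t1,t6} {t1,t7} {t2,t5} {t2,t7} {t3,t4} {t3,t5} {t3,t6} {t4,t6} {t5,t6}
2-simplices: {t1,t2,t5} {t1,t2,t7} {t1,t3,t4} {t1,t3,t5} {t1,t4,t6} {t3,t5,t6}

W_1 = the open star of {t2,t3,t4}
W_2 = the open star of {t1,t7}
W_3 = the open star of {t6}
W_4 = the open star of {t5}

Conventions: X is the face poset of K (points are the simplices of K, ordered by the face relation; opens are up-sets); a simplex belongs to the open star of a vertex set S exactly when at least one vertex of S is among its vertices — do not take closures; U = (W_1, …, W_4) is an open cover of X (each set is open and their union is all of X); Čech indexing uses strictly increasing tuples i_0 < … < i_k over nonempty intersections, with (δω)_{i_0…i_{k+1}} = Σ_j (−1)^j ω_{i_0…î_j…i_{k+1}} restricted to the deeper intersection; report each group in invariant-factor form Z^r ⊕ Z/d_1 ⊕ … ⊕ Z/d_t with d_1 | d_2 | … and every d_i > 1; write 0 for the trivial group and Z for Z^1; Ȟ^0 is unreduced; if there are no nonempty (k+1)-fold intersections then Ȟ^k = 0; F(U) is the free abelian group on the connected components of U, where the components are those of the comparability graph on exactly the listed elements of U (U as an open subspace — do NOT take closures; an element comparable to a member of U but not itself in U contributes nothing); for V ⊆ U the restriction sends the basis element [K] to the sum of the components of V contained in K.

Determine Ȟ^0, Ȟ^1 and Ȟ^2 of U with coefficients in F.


cover nerve:
  W1={{t2},{t3},{t4},{t1,t2},{t1,t3},{t1,t4},{t2,t5},{t2,t7},{t3,t4},{t3,t5},{t3,t6},{t4,t6},{t1,t2,t5},{t1,t2,t7},{t1,t3,t4},{t1,t3,t5},{t1,t4,t6},{t3,t5,t6}} W2={{t1},{t7},{t1,t2},{t1,t3},{t1,t4},{t1,t5},{t1,t6},{t1,t7},{t2,t7},{t1,t2,t5},{t1,t2,t7},{t1,t3,t4},{t1,t3,t5},{t1,t4,t6}} W3={{t6},{t1,t6},{t3,t6},{t4,t6},{t5,t6},{t1,t4,t6},{t3,t5,t6}} W4={{t5},{t1,t5},{t2,t5},{t3,t5},{t5,t6},{t1,t2,t5},{t1,t3,t5},{t3,t5,t6}}
  W12={{t1,t2},{t1,t3},{t1,t4},{t2,t7},{t1,t2,t5},{t1,t2,t7},{t1,t3,t4},{t1,t3,t5},{t1,t4,t6}} W13={{t3,t6},{t4,t6},{t1,t4,t6},{t3,t5,t6}} W14={{t2,t5},{t3,t5},{t1,t2,t5},{t1,t3,t5},{t3,t5,t6}} W23={{t1,t6},{t1,t4,t6}} W24={{t1,t5},{t1,t2,t5},{t1,t3,t5}} W34={{t5,t6},{t3,t5,t6}}
  W123={{t1,t4,t6}} W124={{t1,t2,t5},{t1,t3,t5}} W134={{t3,t5,t6}}
components per intersection:
  W1: {{t2},{t1,t2},{t2,t5},{t2,t7},{t1,t2,t5},{t1,t2,t7}} {{t3},{t4},{t1,t3},{t1,t4},{t3,t4},{t3,t5},{t3,t6},{t4,t6},{t1,t3,t4},{t1,t3,t5},{t1,t4,t6},{t3,t5,t6}}
  W2: {{t1},{t7},{t1,t2},{t1,t3},{t1,t4},{t1,t5},{t1,t6},{t1,t7},{t2,t7},{t1,t2,t5},{t1,t2,t7},{t1,t3,t4},{t1,t3,t5},{t1,t4,t6}}
  W3: {{t6},{t1,t6},{t3,t6},{t4,t6},{t5,t6},{t1,t4,t6},{t3,t5,t6}}
  W4: {{t5},{t1,t5},{t2,t5},{t3,t5},{t5,t6},{t1,t2,t5},{t1,t3,t5},{t3,t5,t6}}
  W12: {{t1,t2},{t2,t7},{t1,t2,t5},{t1,t2,t7}} {{t1,t3},{t1,t4},{t1,t3,t4},{t1,t3,t5},{t1,t4,t6}}
  W13: {{t3,t6},{t3,t5,t6}} {{t4,t6},{t1,t4,t6}}
  W14: {{t2,t5},{t1,t2,t5}} {{t3,t5},{t1,t3,t5},{t3,t5,t6}}
  W23: {{t1,t6},{t1,t4,t6}}
  W24: {{t1,t5},{t1,t2,t5},{t1,t3,t5}}
  W34: {{t5,t6},{t3,t5,t6}}
  W123: {{t1,t4,t6}}
  W124: {{t1,t2,t5}} {{t1,t3,t5}}
  W134: {{t3,t5,t6}}
C dims 5,9,4; δ0: rk 4, SNF 1^4; δ1: rk 4, SNF 1^4
Ȟ^0: (5−4)−0=1 ⇒ Z
Ȟ^1: (9−4)−4=1 ⇒ Z
Ȟ^2: (4−0)−4=0 ⇒ 0

Ȟ^0(U;F) ≅ Z,  Ȟ^1(U;F) ≅ Z,  Ȟ^2(U;F) ≅ 0


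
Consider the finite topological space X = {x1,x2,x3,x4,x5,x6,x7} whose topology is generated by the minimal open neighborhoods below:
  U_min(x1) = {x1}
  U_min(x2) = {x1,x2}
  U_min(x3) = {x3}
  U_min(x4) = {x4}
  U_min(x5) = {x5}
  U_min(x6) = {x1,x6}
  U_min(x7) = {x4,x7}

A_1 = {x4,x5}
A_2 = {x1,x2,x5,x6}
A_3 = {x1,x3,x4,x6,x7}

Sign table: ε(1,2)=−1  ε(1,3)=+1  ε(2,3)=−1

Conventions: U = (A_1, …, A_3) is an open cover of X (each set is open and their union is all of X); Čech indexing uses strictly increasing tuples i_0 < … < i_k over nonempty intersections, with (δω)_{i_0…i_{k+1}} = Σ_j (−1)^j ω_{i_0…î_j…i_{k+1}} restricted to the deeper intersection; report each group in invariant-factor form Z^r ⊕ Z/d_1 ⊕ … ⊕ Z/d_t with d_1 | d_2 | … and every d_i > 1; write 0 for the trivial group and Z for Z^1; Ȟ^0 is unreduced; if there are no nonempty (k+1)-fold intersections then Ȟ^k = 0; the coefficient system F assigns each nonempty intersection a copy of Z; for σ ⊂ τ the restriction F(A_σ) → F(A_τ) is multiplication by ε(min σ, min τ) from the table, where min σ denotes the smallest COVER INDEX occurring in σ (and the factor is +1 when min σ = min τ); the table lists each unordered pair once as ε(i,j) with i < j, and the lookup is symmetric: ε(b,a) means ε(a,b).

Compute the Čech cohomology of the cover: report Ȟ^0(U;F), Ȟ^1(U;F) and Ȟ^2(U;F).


intersection data:
  A12={x5} A13={x4} A23={x1,x6}
C dims 3,3; δ0: rk 2, SNF 1^2
Ȟ^0 = (3 − 2) − 0 = 1, so Ȟ^0 ≅ Z
Ȟ^1 = (3 − 0) − 2 = 1, so Ȟ^1 ≅ Z
Ȟ^2 = (0 − 0) − 0 = 0, so Ȟ^2 ≅ 0

Ȟ^0(U;F) ≅ Z, Ȟ^1(U;F) ≅ Z and Ȟ^2(U;F) ≅ 0


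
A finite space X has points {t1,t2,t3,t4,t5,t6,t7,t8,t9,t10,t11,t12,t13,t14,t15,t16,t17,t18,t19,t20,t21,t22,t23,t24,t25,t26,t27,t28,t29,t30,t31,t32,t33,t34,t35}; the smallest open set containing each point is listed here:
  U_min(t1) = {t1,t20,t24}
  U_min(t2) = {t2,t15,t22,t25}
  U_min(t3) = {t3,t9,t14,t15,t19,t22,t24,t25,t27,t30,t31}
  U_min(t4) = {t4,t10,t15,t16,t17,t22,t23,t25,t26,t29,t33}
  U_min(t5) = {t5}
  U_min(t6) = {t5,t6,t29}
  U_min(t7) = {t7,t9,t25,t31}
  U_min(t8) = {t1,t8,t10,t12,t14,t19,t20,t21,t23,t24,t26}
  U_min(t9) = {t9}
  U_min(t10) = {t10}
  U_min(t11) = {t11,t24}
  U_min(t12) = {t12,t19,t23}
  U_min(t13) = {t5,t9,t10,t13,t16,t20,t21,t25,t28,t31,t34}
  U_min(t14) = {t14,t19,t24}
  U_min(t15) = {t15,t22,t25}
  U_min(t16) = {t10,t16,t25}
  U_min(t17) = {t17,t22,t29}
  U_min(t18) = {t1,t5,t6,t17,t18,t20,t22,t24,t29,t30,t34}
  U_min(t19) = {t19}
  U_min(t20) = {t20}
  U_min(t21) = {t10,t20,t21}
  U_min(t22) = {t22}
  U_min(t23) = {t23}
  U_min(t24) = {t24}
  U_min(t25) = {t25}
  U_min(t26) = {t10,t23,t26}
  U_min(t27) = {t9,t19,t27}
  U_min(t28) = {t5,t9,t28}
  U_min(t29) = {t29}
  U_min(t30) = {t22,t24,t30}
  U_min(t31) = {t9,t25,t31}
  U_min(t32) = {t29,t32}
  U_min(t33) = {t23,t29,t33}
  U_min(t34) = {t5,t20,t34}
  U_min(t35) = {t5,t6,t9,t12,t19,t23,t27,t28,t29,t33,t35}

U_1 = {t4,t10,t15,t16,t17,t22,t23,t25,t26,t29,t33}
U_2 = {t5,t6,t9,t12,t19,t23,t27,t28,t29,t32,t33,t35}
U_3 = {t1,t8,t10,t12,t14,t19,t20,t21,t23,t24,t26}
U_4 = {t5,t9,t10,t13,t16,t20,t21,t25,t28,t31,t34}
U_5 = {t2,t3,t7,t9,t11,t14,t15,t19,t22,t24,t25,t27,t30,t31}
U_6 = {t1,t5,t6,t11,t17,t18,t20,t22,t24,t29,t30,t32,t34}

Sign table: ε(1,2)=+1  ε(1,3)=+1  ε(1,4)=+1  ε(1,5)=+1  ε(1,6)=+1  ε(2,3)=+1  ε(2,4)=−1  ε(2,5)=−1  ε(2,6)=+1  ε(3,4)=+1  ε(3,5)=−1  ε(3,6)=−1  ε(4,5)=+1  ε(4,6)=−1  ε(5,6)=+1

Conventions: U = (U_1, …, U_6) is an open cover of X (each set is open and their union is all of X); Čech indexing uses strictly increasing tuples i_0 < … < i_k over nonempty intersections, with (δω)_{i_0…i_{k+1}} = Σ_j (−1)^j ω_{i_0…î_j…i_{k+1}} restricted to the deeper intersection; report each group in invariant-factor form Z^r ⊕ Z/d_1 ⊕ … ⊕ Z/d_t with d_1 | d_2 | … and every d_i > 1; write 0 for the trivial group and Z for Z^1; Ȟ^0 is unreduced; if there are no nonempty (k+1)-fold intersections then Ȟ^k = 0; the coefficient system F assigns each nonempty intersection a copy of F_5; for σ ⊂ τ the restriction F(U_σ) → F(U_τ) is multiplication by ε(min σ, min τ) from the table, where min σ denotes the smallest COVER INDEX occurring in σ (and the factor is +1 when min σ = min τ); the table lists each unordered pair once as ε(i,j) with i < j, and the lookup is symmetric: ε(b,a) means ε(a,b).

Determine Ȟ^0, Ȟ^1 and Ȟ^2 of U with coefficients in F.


nonempty overlaps:
  U12={t23,t29,t33} U13={t10,t23,t26} U14={t10,t16,t25} U15={t15,t22,t25} U16={t17,t22,t29} U23={t12,t19,t23} U24={t5,t9,t28} U25={t9,t19,t27} U26={t5,t6,t29,t32} U34={t10,t20,t21} U35={t14,t19,t24} U36={t1,t20,t24} U45={t9,t25,t31} U46={t5,t20,t34} U56={t11,t22,t24,t30}
  U123={t23} U126={t29} U134={t10} U145={t25} U156={t22} U235={t19} U245={t9} U246={t5} U346={t20} U356={t24}
C dims 6,15,10; δ0: rk_F5 6; δ1: rk_F5 9
degree 0: 6−6−0 = 0 → Ȟ^0 ≅ 0
degree 1: 15−9−6 = 0 → Ȟ^1 ≅ 0
degree 2: 10−0−9 = 1 → Ȟ^2 ≅ Z/5

Ȟ^0 = 0, Ȟ^1 = 0, Ȟ^2 = Z/5


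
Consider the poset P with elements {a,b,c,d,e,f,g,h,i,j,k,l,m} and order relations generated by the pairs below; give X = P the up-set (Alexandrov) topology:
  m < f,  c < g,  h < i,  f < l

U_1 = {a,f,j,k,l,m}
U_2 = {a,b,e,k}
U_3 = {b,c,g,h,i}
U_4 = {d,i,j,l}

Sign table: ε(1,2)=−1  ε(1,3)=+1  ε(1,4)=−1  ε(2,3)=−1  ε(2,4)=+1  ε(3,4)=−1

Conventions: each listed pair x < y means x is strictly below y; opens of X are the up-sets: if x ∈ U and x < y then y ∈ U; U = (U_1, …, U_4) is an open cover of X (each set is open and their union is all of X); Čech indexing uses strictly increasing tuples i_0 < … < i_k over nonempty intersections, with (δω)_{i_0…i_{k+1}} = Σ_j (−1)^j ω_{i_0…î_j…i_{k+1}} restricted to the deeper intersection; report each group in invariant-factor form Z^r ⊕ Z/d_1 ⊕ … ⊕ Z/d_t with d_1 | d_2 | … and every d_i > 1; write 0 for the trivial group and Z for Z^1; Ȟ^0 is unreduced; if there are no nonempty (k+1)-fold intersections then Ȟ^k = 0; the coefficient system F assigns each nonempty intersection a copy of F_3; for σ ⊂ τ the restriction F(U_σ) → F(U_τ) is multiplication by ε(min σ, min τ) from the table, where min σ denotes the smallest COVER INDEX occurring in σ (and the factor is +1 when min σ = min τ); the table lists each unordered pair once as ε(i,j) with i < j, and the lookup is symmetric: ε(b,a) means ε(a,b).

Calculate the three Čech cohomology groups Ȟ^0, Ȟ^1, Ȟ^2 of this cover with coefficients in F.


Ȟ^0(U;F) ≅ Z/3; Ȟ^1(U;F) ≅ Z/3; Ȟ^2(U;F) ≅ 0

nonempty overlaps:
  U12={a,k} U14={j,l} U23={b} U34={i}
C dims 4,4; δ0: rk_F3 3
degree 0: 4−3−0 = 1 → Ȟ^0 ≅ Z/3
degree 1: 4−0−3 = 1 → Ȟ^1 ≅ Z/3
degree 2: 0−0−0 = 0 → Ȟ^2 ≅ 0


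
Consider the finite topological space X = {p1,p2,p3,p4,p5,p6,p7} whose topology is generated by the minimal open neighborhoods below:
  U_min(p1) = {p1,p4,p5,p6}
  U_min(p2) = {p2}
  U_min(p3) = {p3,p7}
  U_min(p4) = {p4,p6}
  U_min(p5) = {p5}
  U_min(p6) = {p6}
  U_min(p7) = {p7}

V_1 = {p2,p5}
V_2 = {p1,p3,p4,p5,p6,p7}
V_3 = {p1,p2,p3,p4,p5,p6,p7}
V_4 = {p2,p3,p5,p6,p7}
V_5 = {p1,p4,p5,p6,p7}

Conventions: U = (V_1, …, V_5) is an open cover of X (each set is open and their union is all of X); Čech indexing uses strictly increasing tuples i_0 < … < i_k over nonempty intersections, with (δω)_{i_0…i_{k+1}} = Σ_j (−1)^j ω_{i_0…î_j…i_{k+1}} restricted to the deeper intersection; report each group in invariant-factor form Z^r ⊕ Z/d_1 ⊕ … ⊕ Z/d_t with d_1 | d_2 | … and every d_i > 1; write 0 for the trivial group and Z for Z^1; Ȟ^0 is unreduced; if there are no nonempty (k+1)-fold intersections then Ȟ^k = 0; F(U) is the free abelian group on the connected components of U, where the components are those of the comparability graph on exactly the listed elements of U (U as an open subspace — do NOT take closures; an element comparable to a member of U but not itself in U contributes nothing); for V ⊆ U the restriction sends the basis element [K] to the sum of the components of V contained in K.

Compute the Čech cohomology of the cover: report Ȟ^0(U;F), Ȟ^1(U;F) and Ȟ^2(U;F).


Ȟ^0(U;F) ≅ Z^3; Ȟ^1(U;F) ≅ 0; Ȟ^2(U;F) ≅ 0

nonempty overlaps:
  V12={p5} V13={p2,p5} V14={p2,p5} V15={p5} V23={p1,p3,p4,p5,p6,p7} V24={p3,p5,p6,p7} V25={p1,p4,p5,p6,p7} V34={p2,p3,p5,p6,p7} V35={p1,p4,p5,p6,p7} V45={p5,p6,p7}
  V123={p5} V124={p5} V125={p5} V134={p2,p5} V135={p5} V145={p5} V234={p3,p5,p6,p7} V235={p1,p4,p5,p6,p7} V245={p5,p6,p7} V345={p5,p6,p7}
  V1234={p5} V1235={p5} V1245={p5} V1345={p5} V2345={p5,p6,p7}
  V12345={p5}
components per intersection:
  V1: {p2} {p5}
  V2: {p1,p4,p5,p6} {p3,p7}
  V3: {p1,p4,p5,p6} {p2} {p3,p7}
  V4: {p2} {p3,p7} {p5} {p6}
  V5: {p1,p4,p5,p6} {p7}
  V12: {p5}
  V13: {p2} {p5}
  V14: {p2} {p5}
  V15: {p5}
  V23: {p1,p4,p5,p6} {p3,p7}
  V24: {p3,p7} {p5} {p6}
  V25: {p1,p4,p5,p6} {p7}
  V34: {p2} {p3,p7} {p5} {p6}
  V35: {p1,p4,p5,p6} {p7}
  V45: {p5} {p6} {p7}
  V123: {p5}
  V124: {p5}
  V125: {p5}
  V134: {p2} {p5}
  V135: {p5}
  V145: {p5}
  V234: {p3,p7} {p5} {p6}
  V235: {p1,p4,p5,p6} {p7}
  V245: {p5} {p6} {p7}
  V345: {p5} {p6} {p7}
  V1234: {p5}
  V1235: {p5}
  V1245: {p5}
  V1345: {p5}
  V2345: {p5} {p6} {p7}
  V12345: {p5}
C dims 13,22,18,7; δ0: rk 10, SNF 1^10; δ1: rk 12, SNF 1^12; δ2: rk 6, SNF 1^6
degree 0: 13−10−0 = 3 → Ȟ^0 ≅ Z^3
degree 1: 22−12−10 = 0 → Ȟ^1 ≅ 0
degree 2: 18−6−12 = 0 → Ȟ^2 ≅ 0


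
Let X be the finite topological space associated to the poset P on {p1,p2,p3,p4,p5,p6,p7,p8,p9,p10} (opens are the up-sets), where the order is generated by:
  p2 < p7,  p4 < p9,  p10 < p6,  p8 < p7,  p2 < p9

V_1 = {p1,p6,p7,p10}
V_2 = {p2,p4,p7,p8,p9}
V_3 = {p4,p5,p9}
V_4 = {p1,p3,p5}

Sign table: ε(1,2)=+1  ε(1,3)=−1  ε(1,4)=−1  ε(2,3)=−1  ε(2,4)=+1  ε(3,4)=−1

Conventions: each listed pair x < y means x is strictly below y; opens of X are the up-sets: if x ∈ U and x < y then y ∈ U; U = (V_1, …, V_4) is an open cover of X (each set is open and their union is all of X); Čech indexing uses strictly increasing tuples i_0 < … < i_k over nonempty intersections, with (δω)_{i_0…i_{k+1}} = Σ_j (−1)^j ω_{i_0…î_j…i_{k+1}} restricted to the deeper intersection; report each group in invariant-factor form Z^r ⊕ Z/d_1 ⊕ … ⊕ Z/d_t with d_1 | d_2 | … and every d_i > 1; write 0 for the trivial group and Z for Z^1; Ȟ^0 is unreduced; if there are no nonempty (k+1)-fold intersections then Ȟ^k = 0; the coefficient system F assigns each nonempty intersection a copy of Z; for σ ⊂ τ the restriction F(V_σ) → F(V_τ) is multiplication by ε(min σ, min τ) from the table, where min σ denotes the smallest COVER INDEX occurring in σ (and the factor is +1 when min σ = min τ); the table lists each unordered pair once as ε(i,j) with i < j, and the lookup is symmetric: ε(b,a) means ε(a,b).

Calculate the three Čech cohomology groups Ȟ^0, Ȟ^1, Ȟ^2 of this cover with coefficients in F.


nerve of the cover:
  V12={p7} V14={p1} V23={p4,p9} V34={p5}
C dims 4,4; δ0: rk 4, SNF 1^3·2
Ȟ^0 = (4 − 4) − 0 = 0, so Ȟ^0 ≅ 0
Ȟ^1 = (4 − 0) − 4 = 0 plus torsion [2], so Ȟ^1 ≅ Z/2
Ȟ^2 = (0 − 0) − 0 = 0, so Ȟ^2 ≅ 0

Ȟ^0 = 0; Ȟ^1 = Z/2; Ȟ^2 = 0


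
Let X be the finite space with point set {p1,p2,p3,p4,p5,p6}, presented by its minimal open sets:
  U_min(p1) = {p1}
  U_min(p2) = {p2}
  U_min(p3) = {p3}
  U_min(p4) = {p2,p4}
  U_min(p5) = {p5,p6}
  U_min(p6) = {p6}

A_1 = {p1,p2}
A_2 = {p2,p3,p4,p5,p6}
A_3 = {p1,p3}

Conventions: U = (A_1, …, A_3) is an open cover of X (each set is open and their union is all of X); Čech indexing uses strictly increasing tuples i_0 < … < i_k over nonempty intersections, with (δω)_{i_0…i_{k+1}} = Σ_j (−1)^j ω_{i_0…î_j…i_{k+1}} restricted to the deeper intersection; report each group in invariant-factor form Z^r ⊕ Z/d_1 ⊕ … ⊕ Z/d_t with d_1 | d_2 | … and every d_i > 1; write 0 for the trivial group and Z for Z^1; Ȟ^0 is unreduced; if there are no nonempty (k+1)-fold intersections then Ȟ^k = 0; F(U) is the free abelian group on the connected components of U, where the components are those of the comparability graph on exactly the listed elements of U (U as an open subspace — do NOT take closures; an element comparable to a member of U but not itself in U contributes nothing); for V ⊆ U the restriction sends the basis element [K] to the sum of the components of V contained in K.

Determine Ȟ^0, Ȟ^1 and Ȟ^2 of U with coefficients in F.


nerve of the cover:
  A12={p2} A13={p1} A23={p3}
components per intersection:
  A1: {p1} {p2}
  A2: {p2,p4} {p3} {p5,p6}
  A3: {p1} {p3}
  A12: {p2}
  A13: {p1}
  A23: {p3}
C dims 7,3; δ0: rk 3, SNF 1^3
Ȟ^0 = (7 − 3) − 0 = 4, so Ȟ^0 ≅ Z^4
Ȟ^1 = (3 − 0) − 3 = 0, so Ȟ^1 ≅ 0
Ȟ^2 = (0 − 0) − 0 = 0, so Ȟ^2 ≅ 0

Ȟ^0 = Z^4,  Ȟ^1 = 0,  Ȟ^2 = 0


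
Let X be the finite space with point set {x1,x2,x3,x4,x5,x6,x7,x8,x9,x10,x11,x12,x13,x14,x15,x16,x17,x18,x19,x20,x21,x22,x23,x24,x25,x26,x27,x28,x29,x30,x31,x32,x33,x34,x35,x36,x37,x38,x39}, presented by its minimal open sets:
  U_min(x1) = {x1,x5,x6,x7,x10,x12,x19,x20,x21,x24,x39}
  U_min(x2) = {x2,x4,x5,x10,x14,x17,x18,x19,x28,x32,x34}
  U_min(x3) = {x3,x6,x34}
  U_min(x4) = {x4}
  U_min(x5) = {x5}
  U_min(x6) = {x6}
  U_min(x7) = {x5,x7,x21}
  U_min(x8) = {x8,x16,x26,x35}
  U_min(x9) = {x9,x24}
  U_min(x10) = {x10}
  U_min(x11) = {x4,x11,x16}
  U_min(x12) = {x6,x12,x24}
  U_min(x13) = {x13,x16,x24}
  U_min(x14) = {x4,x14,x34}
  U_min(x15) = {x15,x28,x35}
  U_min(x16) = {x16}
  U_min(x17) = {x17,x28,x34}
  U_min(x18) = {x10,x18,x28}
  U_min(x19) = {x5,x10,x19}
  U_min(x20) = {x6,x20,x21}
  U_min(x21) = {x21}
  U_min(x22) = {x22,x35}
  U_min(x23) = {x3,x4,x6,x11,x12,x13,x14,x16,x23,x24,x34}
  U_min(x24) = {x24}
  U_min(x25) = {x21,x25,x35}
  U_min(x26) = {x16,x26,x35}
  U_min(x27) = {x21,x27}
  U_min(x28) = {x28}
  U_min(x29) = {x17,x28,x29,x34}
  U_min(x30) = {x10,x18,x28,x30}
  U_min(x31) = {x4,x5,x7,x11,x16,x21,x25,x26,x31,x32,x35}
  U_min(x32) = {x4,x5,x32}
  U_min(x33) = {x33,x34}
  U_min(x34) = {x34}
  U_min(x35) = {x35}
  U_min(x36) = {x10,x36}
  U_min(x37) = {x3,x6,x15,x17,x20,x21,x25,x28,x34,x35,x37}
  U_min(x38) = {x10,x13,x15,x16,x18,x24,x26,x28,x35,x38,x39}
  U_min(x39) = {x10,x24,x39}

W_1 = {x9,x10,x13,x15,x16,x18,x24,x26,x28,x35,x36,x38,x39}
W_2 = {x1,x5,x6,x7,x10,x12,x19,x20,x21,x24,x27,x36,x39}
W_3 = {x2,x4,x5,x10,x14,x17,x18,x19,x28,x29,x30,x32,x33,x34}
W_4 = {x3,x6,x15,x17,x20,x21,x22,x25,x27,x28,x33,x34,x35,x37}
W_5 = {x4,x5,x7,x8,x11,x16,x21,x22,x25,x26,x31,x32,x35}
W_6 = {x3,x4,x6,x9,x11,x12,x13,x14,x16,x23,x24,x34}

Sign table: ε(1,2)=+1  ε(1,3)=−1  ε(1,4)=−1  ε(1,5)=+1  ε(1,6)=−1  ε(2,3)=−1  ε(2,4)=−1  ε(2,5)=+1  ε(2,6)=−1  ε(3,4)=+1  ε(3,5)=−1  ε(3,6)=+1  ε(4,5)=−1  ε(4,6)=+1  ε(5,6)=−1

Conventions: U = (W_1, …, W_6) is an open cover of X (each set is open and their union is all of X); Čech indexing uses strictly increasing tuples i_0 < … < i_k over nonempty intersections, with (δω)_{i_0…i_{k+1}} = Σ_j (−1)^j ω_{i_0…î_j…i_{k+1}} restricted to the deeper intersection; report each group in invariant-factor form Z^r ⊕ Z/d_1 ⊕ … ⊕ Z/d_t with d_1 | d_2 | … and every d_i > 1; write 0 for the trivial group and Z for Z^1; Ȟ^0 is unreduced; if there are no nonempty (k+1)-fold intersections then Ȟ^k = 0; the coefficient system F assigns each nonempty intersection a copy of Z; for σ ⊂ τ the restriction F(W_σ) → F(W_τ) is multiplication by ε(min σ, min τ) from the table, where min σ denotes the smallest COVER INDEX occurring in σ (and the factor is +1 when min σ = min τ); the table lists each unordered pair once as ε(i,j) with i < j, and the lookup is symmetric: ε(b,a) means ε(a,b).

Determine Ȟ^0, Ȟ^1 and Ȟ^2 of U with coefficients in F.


Ȟ^0(U;F) ≅ Z, Ȟ^1(U;F) ≅ 0 and Ȟ^2(U;F) ≅ Z/2

nerve simplices:
  W12={x10,x24,x36,x39} W13={x10,x18,x28} W14={x15,x28,x35} W15={x16,x26,x35} W16={x9,x13,x16,x24} W23={x5,x10,x19} W24={x6,x20,x21,x27} W25={x5,x7,x21} W26={x6,x12,x24} W34={x17,x28,x33,x34} W35={x4,x5,x32} W36={x4,x14,x34} W45={x21,x22,x25,x35} W46={x3,x6,x34} W56={x4,x11,x16}
  W123={x10} W126={x24} W134={x28} W145={x35} W156={x16} W235={x5} W245={x21} W246={x6} W346={x34} W356={x4}
C dims 6,15,10; δ0: rk 5, SNF 1^5; δ1: rk 10, SNF 1^9·2
degree 0: 6−5−0 = 1 → Ȟ^0 ≅ Z
degree 1: 15−10−5 = 0 → Ȟ^1 ≅ 0
degree 2: 10−0−10 = 0 plus torsion [2] → Ȟ^2 ≅ Z/2


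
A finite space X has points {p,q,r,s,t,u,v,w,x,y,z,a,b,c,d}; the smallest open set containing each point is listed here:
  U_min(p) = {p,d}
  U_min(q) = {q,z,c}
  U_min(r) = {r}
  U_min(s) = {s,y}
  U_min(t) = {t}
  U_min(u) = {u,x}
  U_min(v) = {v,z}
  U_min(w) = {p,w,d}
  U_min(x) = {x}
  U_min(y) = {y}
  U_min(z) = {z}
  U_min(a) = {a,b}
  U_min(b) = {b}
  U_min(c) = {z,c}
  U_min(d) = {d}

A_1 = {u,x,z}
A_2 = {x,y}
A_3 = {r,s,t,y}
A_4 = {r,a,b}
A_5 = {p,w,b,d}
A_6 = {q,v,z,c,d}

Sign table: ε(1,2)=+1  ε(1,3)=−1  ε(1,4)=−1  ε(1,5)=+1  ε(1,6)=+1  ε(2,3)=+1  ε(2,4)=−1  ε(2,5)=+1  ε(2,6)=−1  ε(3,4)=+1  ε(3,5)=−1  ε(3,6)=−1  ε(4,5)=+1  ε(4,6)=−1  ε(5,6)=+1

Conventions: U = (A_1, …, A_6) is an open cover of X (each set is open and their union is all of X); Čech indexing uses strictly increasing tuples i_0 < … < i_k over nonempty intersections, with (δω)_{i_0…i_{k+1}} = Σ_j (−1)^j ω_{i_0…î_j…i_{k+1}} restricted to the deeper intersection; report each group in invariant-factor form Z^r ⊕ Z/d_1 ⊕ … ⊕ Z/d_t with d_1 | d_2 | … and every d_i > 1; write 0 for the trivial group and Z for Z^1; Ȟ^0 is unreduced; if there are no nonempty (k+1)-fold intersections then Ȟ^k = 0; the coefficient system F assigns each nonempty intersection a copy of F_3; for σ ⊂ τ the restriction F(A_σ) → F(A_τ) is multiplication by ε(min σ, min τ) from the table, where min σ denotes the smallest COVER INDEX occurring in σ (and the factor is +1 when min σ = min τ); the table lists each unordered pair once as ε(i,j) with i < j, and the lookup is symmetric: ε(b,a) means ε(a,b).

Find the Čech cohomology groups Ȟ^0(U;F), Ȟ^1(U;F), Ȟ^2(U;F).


nonempty intersections:
  A12={x} A16={z} A23={y} A34={r} A45={b} A56={d}
C dims 6,6; δ0: rk_F3 5
Ȟ^0: (6−5)−0=1 ⇒ Z/3
Ȟ^1: (6−0)−5=1 ⇒ Z/3
Ȟ^2: (0−0)−0=0 ⇒ 0

Ȟ^0 ≅ Z/3, Ȟ^1 ≅ Z/3, Ȟ^2 ≅ 0


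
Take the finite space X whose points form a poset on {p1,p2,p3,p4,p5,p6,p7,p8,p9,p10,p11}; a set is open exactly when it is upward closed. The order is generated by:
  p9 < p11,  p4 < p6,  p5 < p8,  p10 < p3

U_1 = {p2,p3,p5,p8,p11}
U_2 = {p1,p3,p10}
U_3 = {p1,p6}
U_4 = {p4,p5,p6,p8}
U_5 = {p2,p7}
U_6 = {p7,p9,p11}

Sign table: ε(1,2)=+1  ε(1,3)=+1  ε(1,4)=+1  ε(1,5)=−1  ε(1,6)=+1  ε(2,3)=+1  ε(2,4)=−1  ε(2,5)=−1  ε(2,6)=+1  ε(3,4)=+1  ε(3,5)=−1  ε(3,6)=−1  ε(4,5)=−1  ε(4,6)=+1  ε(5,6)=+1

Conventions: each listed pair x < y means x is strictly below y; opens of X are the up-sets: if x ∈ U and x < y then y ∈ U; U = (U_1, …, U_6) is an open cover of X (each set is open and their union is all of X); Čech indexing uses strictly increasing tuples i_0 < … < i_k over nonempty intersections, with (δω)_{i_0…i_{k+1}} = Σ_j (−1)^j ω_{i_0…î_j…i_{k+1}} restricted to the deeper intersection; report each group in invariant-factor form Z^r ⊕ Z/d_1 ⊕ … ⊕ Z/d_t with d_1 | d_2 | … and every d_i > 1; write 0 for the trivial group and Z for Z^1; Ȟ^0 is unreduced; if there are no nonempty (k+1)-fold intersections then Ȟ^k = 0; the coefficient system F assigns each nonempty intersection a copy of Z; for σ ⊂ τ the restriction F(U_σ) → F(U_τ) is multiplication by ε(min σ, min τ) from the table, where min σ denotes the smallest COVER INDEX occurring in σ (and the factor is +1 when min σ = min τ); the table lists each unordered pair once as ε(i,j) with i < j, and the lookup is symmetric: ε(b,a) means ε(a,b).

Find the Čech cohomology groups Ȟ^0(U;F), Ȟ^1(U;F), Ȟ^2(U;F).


Ȟ^0 ≅ 0; Ȟ^1 ≅ Z ⊕ Z/2; Ȟ^2 ≅ 0

nonempty intersections:
  U12={p3} U14={p5,p8} U15={p2} U16={p11} U23={p1} U34={p6} U56={p7}
C dims 6,7; δ0: rk 6, SNF 1^5·2
Ȟ^0: (6−6)−0=0 ⇒ 0
Ȟ^1: (7−0)−6=1 plus torsion [2] ⇒ Z ⊕ Z/2
Ȟ^2: (0−0)−0=0 ⇒ 0


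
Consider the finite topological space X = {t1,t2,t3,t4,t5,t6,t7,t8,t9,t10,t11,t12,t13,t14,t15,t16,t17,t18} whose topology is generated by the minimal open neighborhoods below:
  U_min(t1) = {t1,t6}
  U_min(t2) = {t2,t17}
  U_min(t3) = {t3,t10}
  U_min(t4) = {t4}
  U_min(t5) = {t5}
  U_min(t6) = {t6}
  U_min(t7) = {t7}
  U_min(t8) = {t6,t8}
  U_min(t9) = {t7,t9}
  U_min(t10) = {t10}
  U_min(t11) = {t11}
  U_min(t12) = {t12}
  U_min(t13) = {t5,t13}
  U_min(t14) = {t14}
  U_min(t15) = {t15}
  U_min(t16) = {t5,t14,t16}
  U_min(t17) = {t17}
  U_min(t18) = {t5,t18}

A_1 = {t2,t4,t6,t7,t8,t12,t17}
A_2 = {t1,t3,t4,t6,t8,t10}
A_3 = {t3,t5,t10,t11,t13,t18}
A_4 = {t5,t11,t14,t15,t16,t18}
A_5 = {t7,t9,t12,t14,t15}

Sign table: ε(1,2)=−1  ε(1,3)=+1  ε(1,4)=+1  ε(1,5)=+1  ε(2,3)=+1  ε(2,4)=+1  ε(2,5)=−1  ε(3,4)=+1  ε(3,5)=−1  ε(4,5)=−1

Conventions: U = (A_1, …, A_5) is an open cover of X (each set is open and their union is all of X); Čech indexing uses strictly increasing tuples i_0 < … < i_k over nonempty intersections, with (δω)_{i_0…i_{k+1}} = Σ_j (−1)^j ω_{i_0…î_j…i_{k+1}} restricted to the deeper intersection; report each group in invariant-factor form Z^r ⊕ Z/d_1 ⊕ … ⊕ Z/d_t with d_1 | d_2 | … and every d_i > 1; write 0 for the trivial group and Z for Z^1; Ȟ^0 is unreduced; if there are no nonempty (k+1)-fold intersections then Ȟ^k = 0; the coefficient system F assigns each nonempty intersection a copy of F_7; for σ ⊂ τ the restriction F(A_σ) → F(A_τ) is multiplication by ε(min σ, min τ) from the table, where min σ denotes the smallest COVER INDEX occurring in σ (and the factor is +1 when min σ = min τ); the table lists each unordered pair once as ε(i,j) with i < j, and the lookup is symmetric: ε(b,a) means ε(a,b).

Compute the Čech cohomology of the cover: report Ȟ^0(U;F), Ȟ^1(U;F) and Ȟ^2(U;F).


Ȟ^0 ≅ Z/7,  Ȟ^1 ≅ Z/7,  Ȟ^2 ≅ 0

nerve of the cover:
  A12={t4,t6,t8} A15={t7,t12} A23={t3,t10} A34={t5,t11,t18} A45={t14,t15}
C dims 5,5; δ0: rk_F7 4
Ȟ^0 = (5 − 4) − 0 = 1, so Ȟ^0 ≅ Z/7
Ȟ^1 = (5 − 0) − 4 = 1, so Ȟ^1 ≅ Z/7
Ȟ^2 = (0 − 0) − 0 = 0, so Ȟ^2 ≅ 0


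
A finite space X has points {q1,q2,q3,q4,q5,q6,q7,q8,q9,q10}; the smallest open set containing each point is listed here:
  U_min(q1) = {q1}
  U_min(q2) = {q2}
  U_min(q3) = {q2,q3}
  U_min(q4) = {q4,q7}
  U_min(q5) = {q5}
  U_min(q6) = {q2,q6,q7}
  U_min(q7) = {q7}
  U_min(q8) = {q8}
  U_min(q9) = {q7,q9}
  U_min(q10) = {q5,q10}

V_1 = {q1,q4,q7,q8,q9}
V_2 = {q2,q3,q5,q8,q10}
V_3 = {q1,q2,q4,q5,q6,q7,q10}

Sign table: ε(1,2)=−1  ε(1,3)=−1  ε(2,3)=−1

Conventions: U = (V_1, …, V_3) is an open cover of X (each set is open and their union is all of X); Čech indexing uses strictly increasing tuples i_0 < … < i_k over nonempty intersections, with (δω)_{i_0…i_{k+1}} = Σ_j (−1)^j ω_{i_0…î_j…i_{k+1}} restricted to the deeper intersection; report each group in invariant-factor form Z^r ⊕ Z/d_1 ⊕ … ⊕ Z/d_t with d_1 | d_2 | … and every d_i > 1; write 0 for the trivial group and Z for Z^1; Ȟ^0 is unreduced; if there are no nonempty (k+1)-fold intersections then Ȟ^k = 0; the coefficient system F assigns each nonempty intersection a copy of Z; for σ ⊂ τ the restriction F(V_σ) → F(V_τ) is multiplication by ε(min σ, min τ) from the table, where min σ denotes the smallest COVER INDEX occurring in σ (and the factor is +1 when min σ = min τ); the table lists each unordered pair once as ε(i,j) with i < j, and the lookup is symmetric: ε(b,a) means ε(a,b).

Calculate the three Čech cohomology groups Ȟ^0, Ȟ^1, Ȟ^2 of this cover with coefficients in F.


Ȟ^0(U;F) ≅ 0, Ȟ^1(U;F) ≅ Z/2 and Ȟ^2(U;F) ≅ 0

cover nerve:
  V12={q8} V13={q1,q4,q7} V23={q2,q5,q10}
C dims 3,3; δ0: rk 3, SNF 1^2·2
Ȟ^0: (3−3)−0=0 ⇒ 0
Ȟ^1: (3−0)−3=0 plus torsion [2] ⇒ Z/2
Ȟ^2: (0−0)−0=0 ⇒ 0


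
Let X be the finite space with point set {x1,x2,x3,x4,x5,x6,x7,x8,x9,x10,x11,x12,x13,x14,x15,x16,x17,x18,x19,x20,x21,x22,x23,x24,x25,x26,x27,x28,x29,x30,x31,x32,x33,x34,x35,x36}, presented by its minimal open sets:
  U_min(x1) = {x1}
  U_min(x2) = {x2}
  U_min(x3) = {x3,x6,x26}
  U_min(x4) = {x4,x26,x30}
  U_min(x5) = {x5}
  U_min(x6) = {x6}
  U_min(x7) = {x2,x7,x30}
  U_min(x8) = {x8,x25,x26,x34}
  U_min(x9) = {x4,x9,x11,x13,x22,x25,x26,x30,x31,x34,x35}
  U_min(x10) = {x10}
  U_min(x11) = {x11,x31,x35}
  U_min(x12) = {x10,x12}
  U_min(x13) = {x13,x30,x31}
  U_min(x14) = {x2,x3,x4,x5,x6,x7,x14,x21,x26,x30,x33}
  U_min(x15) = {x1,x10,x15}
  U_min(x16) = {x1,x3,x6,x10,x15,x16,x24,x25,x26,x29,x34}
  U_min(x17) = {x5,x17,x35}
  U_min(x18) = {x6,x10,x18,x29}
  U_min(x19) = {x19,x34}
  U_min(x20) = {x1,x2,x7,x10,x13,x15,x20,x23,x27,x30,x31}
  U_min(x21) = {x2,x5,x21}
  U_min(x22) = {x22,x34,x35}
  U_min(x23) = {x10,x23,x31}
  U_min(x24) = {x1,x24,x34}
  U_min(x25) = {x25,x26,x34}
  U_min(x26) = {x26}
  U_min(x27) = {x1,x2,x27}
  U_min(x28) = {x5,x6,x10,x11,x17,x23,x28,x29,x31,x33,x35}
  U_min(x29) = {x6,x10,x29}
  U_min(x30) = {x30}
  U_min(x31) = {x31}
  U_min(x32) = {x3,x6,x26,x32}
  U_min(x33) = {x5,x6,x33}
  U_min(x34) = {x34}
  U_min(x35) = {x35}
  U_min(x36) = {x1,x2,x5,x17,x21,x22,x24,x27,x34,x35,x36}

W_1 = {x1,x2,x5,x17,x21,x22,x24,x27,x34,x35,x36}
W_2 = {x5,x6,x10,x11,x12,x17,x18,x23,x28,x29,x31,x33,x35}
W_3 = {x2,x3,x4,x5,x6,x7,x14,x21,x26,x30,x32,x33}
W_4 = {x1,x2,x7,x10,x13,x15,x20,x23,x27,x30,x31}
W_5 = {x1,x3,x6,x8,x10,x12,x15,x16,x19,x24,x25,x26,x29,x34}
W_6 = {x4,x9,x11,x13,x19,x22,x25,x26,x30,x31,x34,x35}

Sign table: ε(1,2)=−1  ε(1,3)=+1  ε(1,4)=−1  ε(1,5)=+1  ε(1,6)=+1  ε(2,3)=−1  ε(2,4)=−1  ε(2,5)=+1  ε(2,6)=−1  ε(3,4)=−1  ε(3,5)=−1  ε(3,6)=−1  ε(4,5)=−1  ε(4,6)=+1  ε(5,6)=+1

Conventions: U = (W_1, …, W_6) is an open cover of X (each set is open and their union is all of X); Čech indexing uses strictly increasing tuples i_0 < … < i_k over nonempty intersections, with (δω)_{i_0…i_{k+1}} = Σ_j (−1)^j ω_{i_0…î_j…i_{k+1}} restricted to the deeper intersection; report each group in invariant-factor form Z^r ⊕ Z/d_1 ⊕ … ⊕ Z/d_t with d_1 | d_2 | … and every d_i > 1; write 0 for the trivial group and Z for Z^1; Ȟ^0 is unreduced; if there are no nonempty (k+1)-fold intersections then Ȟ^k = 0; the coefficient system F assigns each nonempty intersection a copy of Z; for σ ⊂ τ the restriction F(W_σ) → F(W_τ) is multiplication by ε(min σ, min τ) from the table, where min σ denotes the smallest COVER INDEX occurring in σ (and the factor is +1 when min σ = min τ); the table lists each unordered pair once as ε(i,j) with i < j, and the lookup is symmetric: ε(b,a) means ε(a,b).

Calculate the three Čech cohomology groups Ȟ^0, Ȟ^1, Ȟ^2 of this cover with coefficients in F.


cover nerve:
  W12={x5,x17,x35} W13={x2,x5,x21} W14={x1,x2,x27} W15={x1,x24,x34} W16={x22,x34,x35} W23={x5,x6,x33} W24={x10,x23,x31} W25={x6,x10,x12,x29} W26={x11,x31,x35} W34={x2,x7,x30} W35={x3,x6,x26} W36={x4,x26,x30} W45={x1,x10,x15} W46={x13,x30,x31} W56={x19,x25,x26,x34}
  W123={x5} W126={x35} W134={x2} W145={x1} W156={x34} W235={x6} W245={x10} W246={x31} W346={x30} W356={x26}
C dims 6,15,10; δ0: rk 6, SNF 1^5·2; δ1: rk 9, SNF 1^9
Ȟ^0: (6−6)−0=0 ⇒ 0
Ȟ^1: (15−9)−6=0 plus torsion [2] ⇒ Z/2
Ȟ^2: (10−0)−9=1 ⇒ Z

Ȟ^0 = 0,  Ȟ^1 = Z/2,  Ȟ^2 = Z


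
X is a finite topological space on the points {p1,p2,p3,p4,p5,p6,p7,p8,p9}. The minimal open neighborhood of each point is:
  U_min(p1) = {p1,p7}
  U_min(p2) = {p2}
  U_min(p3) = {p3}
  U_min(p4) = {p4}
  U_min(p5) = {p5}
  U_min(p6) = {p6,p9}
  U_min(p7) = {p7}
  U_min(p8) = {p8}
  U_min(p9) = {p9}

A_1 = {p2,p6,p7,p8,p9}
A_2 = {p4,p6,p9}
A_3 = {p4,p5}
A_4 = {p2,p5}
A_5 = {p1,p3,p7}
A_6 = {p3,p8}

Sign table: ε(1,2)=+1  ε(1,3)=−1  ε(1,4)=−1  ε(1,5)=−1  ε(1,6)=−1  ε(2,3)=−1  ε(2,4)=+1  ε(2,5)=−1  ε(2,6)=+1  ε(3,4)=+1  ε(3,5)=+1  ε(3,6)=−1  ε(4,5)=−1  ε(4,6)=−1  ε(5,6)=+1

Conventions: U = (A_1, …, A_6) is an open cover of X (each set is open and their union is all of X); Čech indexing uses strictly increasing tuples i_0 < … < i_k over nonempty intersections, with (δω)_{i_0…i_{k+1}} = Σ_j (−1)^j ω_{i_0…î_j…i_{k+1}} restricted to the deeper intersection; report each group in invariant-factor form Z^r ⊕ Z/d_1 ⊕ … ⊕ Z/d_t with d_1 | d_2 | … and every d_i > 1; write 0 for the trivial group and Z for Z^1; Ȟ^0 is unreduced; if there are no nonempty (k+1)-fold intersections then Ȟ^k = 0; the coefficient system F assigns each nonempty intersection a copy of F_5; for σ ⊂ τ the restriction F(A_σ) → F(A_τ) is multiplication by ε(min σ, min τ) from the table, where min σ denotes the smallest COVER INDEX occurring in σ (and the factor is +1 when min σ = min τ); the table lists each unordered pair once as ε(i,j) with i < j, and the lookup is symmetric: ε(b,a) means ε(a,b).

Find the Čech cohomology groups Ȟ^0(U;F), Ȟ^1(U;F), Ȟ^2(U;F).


intersection data:
  A12={p6,p9} A14={p2} A15={p7} A16={p8} A23={p4} A34={p5} A56={p3}
C dims 6,7; δ0: rk_F5 5
Ȟ^0 = (6 − 5) − 0 = 1, so Ȟ^0 ≅ Z/5
Ȟ^1 = (7 − 0) − 5 = 2, so Ȟ^1 ≅ Z/5 ⊕ Z/5
Ȟ^2 = (0 − 0) − 0 = 0, so Ȟ^2 ≅ 0

Ȟ^0 ≅ Z/5; Ȟ^1 ≅ Z/5 ⊕ Z/5; Ȟ^2 ≅ 0


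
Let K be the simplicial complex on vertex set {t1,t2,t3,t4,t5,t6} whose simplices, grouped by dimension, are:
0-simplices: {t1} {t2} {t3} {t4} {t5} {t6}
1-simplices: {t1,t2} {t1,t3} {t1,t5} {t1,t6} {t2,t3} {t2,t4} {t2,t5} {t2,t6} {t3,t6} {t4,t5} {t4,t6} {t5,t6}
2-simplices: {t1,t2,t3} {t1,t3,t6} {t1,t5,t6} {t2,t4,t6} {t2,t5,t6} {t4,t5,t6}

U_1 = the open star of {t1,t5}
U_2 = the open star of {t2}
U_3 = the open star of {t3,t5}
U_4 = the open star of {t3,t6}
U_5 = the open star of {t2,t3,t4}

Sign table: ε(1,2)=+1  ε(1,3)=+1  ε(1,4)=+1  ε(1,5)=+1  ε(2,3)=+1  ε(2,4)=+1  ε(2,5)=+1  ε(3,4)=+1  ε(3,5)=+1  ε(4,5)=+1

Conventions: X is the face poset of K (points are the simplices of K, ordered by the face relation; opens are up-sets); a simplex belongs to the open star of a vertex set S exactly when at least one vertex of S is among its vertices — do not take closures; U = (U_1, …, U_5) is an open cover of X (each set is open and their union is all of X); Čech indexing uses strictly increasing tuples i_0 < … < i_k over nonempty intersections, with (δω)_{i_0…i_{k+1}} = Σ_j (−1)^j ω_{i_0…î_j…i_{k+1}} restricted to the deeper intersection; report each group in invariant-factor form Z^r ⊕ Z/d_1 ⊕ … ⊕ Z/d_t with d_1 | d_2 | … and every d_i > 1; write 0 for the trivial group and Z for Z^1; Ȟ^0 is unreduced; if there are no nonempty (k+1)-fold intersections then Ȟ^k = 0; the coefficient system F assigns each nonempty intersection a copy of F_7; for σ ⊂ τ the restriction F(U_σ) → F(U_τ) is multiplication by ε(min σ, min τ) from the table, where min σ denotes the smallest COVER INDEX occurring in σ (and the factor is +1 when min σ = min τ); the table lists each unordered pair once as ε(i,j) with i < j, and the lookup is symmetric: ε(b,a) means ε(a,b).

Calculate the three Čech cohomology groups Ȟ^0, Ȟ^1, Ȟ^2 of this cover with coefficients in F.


nonempty overlaps:
  U1={{t1},{t5},{t1,t2},{t1,t3},{t1,t5},{t1,t6},{t2,t5},{t4,t5},{t5,t6},{t1,t2,t3},{t1,t3,t6},{t1,t5,t6},{t2,t5,t6},{t4,t5,t6}} U2={{t2},{t1,t2},{t2,t3},{t2,t4},{t2,t5},{t2,t6},{t1,t2,t3},{t2,t4,t6},{t2,t5,t6}} U3={{t3},{t5},{t1,t3},{t1,t5},{t2,t3},{t2,t5},{t3,t6},{t4,t5},{t5,t6},{t1,t2,t3},{t1,t3,t6},{t1,t5,t6},{t2,t5,t6},{t4,t5,t6}} U4={{t3},{t6},{t1,t3},{t1,t6},{t2,t3},{t2,t6},{t3,t6},{t4,t6},{t5,t6},{t1,t2,t3},{t1,t3,t6},{t1,t5,t6},{t2,t4,t6},{t2,t5,t6},{t4,t5,t6}} U5={{t2},{t3},{t4},{t1,t2},{t1,t3},{t2,t3},{t2,t4},{t2,t5},{t2,t6},{t3,t6},{t4,t5},{t4,t6},{t1,t2,t3},{t1,t3,t6},{t2,t4,t6},{t2,t5,t6},{t4,t5,t6}}
  U12={{t1,t2},{t2,t5},{t1,t2,t3},{t2,t5,t6}} U13={{t5},{t1,t3},{t1,t5},{t2,t5},{t4,t5},{t5,t6},{t1,t2,t3},{t1,t3,t6},{t1,t5,t6},{t2,t5,t6},{t4,t5,t6}} U14={{t1,t3},{t1,t6},{t5,t6},{t1,t2,t3},{t1,t3,t6},{t1,t5,t6},{t2,t5,t6},{t4,t5,t6}} U15={{t1,t2},{t1,t3},{t2,t5},{t4,t5},{t1,t2,t3},{t1,t3,t6},{t2,t5,t6},{t4,t5,t6}} U23={{t2,t3},{t2,t5},{t1,t2,t3},{t2,t5,t6}} U24={{t2,t3},{t2,t6},{t1,t2,t3},{t2,t4,t6},{t2,t5,t6}} U25={{t2},{t1,t2},{t2,t3},{t2,t4},{t2,t5},{t2,t6},{t1,t2,t3},{t2,t4,t6},{t2,t5,t6}} U34={{t3},{t1,t3},{t2,t3},{t3,t6},{t5,t6},{t1,t2,t3},{t1,t3,t6},{t1,t5,t6},{t2,t5,t6},{t4,t5,t6}} U35={{t3},{t1,t3},{t2,t3},{t2,t5},{t3,t6},{t4,t5},{t1,t2,t3},{t1,t3,t6},{t2,t5,t6},{t4,t5,t6}} U45={{t3},{t1,t3},{t2,t3},{t2,t6},{t3,t6},{t4,t6},{t1,t2,t3},{t1,t3,t6},{t2,t4,t6},{t2,t5,t6},{t4,t5,t6}}
  U123={{t2,t5},{t1,t2,t3},{t2,t5,t6}} U124={{t1,t2,t3},{t2,t5,t6}} U125={{t1,t2},{t2,t5},{t1,t2,t3},{t2,t5,t6}} U134={{t1,t3},{t5,t6},{t1,t2,t3},{t1,t3,t6},{t1,t5,t6},{t2,t5,t6},{t4,t5,t6}} U135={{t1,t3},{t2,t5},{t4,t5},{t1,t2,t3},{t1,t3,t6},{t2,t5,t6},{t4,t5,t6}} U145={{t1,t3},{t1,t2,t3},{t1,t3,t6},{t2,t5,t6},{t4,t5,t6}} U234={{t2,t3},{t1,t2,t3},{t2,t5,t6}} U235={{t2,t3},{t2,t5},{t1,t2,t3},{t2,t5,t6}} U245={{t2,t3},{t2,t6},{t1,t2,t3},{t2,t4,t6},{t2,t5,t6}} U345={{t3},{t1,t3},{t2,t3},{t3,t6},{t1,t2,t3},{t1,t3,t6},{t2,t5,t6},{t4,t5,t6}}
  U1234={{t1,t2,t3},{t2,t5,t6}} U1235={{t2,t5},{t1,t2,t3},{t2,t5,t6}} U1245={{t1,t2,t3},{t2,t5,t6}} U1345={{t1,t3},{t1,t2,t3},{t1,t3,t6},{t2,t5,t6},{t4,t5,t6}} U2345={{t2,t3},{t1,t2,t3},{t2,t5,t6}}
  U12345={{t1,t2,t3},{t2,t5,t6}}
C dims 5,10,10,5; δ0: rk_F7 4; δ1: rk_F7 6; δ2: rk_F7 4
degree 0: 5−4−0 = 1 → Ȟ^0 ≅ Z/7
degree 1: 10−6−4 = 0 → Ȟ^1 ≅ 0
degree 2: 10−4−6 = 0 → Ȟ^2 ≅ 0

Ȟ^0(U;F) ≅ Z/7,  Ȟ^1(U;F) ≅ 0,  Ȟ^2(U;F) ≅ 0


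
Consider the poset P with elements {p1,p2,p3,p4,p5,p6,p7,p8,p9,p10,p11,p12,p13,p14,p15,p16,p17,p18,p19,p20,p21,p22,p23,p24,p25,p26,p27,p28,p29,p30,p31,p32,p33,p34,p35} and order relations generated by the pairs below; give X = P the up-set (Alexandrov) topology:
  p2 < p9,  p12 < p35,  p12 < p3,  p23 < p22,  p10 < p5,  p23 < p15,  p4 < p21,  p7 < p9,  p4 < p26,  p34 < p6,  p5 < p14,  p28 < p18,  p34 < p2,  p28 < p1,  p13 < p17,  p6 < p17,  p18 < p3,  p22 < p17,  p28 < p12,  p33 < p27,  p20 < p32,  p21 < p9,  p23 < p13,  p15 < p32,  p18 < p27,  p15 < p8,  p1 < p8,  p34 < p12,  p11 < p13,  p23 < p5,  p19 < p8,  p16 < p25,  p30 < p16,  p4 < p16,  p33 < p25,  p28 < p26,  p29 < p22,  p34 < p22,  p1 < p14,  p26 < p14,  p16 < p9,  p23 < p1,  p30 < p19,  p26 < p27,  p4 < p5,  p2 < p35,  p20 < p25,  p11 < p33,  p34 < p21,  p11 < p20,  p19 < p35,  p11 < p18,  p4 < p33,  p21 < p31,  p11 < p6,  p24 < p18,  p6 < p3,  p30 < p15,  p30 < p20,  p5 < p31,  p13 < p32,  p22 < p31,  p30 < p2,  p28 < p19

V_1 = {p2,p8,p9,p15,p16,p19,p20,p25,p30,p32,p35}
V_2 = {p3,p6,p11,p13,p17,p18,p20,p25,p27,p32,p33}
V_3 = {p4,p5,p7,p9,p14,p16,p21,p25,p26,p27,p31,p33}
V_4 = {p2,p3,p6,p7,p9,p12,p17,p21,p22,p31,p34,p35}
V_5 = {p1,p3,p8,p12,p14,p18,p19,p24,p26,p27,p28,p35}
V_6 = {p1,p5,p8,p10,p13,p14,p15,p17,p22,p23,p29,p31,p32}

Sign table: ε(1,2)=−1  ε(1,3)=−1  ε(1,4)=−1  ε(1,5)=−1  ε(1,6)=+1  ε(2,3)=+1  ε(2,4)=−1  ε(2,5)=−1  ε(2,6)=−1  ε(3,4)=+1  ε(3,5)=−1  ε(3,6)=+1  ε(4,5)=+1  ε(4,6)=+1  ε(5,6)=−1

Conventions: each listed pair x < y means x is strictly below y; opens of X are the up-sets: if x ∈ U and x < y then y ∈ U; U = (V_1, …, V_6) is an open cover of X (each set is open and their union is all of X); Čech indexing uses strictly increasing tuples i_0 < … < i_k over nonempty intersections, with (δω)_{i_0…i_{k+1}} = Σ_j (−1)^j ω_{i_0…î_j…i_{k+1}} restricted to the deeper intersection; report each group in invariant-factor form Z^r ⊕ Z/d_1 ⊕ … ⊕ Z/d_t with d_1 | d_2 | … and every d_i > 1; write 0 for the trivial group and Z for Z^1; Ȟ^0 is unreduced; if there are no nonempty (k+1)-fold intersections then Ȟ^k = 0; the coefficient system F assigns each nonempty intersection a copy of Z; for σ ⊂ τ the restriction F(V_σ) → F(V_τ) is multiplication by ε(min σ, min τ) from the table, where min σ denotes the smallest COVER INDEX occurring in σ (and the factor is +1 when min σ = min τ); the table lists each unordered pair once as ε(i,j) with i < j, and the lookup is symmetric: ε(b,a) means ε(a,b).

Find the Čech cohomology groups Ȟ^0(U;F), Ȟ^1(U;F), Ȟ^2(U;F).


nonempty intersections:
  V12={p20,p25,p32} V13={p9,p16,p25} V14={p2,p9,p35} V15={p8,p19,p35} V16={p8,p15,p32} V23={p25,p27,p33} V24={p3,p6,p17} V25={p3,p18,p27} V26={p13,p17,p32} V34={p7,p9,p21,p31} V35={p14,p26,p27} V36={p5,p14,p31} V45={p3,p12,p35} V46={p17,p22,p31} V56={p1,p8,p14}
  V123={p25} V126={p32} V134={p9} V145={p35} V156={p8} V235={p27} V245={p3} V246={p17} V346={p31} V356={p14}
C dims 6,15,10; δ0: rk 6, SNF 1^5·2; δ1: rk 9, SNF 1^9
Ȟ^0: (6−6)−0=0 ⇒ 0
Ȟ^1: (15−9)−6=0 plus torsion [2] ⇒ Z/2
Ȟ^2: (10−0)−9=1 ⇒ Z

Ȟ^0(U;F) ≅ 0, Ȟ^1(U;F) ≅ Z/2 and Ȟ^2(U;F) ≅ Z
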